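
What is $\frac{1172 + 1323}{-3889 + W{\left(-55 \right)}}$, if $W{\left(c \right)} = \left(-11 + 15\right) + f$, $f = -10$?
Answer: $- \frac{499}{779} \approx -0.64056$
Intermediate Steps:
$W{\left(c \right)} = -6$ ($W{\left(c \right)} = \left(-11 + 15\right) - 10 = 4 - 10 = -6$)
$\frac{1172 + 1323}{-3889 + W{\left(-55 \right)}} = \frac{1172 + 1323}{-3889 - 6} = \frac{2495}{-3895} = 2495 \left(- \frac{1}{3895}\right) = - \frac{499}{779}$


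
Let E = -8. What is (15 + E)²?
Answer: 49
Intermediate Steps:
(15 + E)² = (15 - 8)² = 7² = 49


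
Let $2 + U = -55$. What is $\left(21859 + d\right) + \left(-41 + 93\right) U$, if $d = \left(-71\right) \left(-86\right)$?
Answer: $25001$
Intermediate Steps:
$d = 6106$
$U = -57$ ($U = -2 - 55 = -57$)
$\left(21859 + d\right) + \left(-41 + 93\right) U = \left(21859 + 6106\right) + \left(-41 + 93\right) \left(-57\right) = 27965 + 52 \left(-57\right) = 27965 - 2964 = 25001$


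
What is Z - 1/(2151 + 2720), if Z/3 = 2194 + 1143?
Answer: 48763580/4871 ≈ 10011.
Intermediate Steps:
Z = 10011 (Z = 3*(2194 + 1143) = 3*3337 = 10011)
Z - 1/(2151 + 2720) = 10011 - 1/(2151 + 2720) = 10011 - 1/4871 = 48763580/4871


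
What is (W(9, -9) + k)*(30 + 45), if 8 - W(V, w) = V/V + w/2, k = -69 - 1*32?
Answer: -13425/2 ≈ -6712.5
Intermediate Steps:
k = -101 (k = -69 - 32 = -101)
W(V, w) = 7 - w/2 (W(V, w) = 8 - (V/V + w/2) = 8 - (1 + w*(1/2)) = 8 - (1 + w/2) = 8 + (-1 - w/2) = 7 - w/2)
(W(9, -9) + k)*(30 + 45) = ((7 - 1/2*(-9)) - 101)*(30 + 45) = ((7 + 9/2) - 101)*75 = (23/2 - 101)*75 = -179/2*75 = -13425/2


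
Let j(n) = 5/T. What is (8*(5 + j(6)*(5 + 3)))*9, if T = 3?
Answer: 1320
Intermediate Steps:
j(n) = 5/3
(8*(5 + j(6)*(5 + 3)))*9 = (8*(5 + 5*(5 + 3)/3))*9 = (8*(5 + (5/3)*8))*9 = (8*(5 + 40/3))*9 = (8*(55/3))*9 = (440/3)*9 = 1320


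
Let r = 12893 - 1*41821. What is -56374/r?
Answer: 28187/14464 ≈ 1.9488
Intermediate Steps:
r = -28928 (r = 12893 - 41821 = -28928)
-56374/r = -56374/(-28928) = -56374*(-1/28928) = 28187/14464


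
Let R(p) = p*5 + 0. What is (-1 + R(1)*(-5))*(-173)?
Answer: 4498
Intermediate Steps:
R(p) = 5*p (R(p) = 5*p + 0 = 5*p)
(-1 + R(1)*(-5))*(-173) = (-1 + (5*1)*(-5))*(-173) = (-1 + 5*(-5))*(-173) = (-1 - 25)*(-173) = -26*(-173) = 4498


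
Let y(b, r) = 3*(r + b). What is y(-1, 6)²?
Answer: 225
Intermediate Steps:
y(b, r) = 3*b + 3*r (y(b, r) = 3*(b + r) = 3*b + 3*r)
y(-1, 6)² = (3*(-1) + 3*6)² = (-3 + 18)² = 15² = 225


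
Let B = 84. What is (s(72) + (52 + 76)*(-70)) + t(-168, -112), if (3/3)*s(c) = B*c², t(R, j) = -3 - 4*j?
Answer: 426941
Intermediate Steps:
s(c) = 84*c²
(s(72) + (52 + 76)*(-70)) + t(-168, -112) = (84*72² + (52 + 76)*(-70)) + (-3 - 4*(-112)) = (84*5184 + 128*(-70)) + (-3 + 448) = (435456 - 8960) + 445 = 426496 + 445 = 426941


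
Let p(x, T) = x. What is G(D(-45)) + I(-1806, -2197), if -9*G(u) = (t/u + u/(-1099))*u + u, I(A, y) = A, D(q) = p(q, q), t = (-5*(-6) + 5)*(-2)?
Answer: -17734736/9891 ≈ -1793.0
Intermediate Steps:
t = -70 (t = (30 + 5)*(-2) = 35*(-2) = -70)
D(q) = q
G(u) = -u/9 - u*(-70/u - u/1099)/9 (G(u) = -((-70/u + u/(-1099))*u + u)/9 = -((-70/u + u*(-1/1099))*u + u)/9 = -((-70/u - u/1099)*u + u)/9 = -(u*(-70/u - u/1099) + u)/9 = -(u + u*(-70/u - u/1099))/9 = -u/9 - u*(-70/u - u/1099)/9)
G(D(-45)) + I(-1806, -2197) = (70/9 - ⅑*(-45) + (1/9891)*(-45)²) - 1806 = (70/9 + 5 + (1/9891)*2025) - 1806 = (70/9 + 5 + 225/1099) - 1806 = 128410/9891 - 1806 = -17734736/9891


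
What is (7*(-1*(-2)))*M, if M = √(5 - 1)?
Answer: 28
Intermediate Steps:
M = 2 (M = √4 = 2)
(7*(-1*(-2)))*M = (7*(-1*(-2)))*2 = (7*2)*2 = 14*2 = 28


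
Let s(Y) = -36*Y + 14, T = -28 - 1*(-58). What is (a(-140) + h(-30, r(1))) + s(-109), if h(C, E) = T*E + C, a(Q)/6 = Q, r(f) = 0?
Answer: 3068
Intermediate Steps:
T = 30 (T = -28 + 58 = 30)
a(Q) = 6*Q
h(C, E) = C + 30*E (h(C, E) = 30*E + C = C + 30*E)
s(Y) = 14 - 36*Y
(a(-140) + h(-30, r(1))) + s(-109) = (6*(-140) + (-30 + 30*0)) + (14 - 36*(-109)) = (-840 + (-30 + 0)) + (14 + 3924) = (-840 - 30) + 3938 = -870 + 3938 = 3068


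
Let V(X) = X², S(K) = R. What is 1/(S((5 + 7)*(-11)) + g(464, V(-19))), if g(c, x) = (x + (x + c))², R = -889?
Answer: 1/1405707 ≈ 7.1139e-7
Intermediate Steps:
S(K) = -889
g(c, x) = (c + 2*x)² (g(c, x) = (x + (c + x))² = (c + 2*x)²)
1/(S((5 + 7)*(-11)) + g(464, V(-19))) = 1/(-889 + (464 + 2*(-19)²)²) = 1/(-889 + (464 + 2*361)²) = 1/(-889 + (464 + 722)²) = 1/(-889 + 1186²) = 1/(-889 + 1406596) = 1/1405707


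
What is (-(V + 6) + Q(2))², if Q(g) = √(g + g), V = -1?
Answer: 9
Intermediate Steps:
Q(g) = √2*√g (Q(g) = √(2*g) = √2*√g)
(-(V + 6) + Q(2))² = (-(-1 + 6) + √2*√2)² = (-1*5 + 2)² = (-5 + 2)² = (-3)² = 9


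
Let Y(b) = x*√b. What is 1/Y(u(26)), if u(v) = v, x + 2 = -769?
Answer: -√26/20046 ≈ -0.00025437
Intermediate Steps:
x = -771 (x = -2 - 769 = -771)
Y(b) = -771*√b
1/Y(u(26)) = 1/(-771*√26) = -√26/20046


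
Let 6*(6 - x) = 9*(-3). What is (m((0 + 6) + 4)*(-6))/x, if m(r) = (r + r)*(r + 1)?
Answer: -880/7 ≈ -125.71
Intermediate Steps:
x = 21/2 (x = 6 - 3*(-3)/2 = 6 - ⅙*(-27) = 6 + 9/2 = 21/2 ≈ 10.500)
m(r) = 2*r*(1 + r) (m(r) = (2*r)*(1 + r) = 2*r*(1 + r))
(m((0 + 6) + 4)*(-6))/x = ((2*((0 + 6) + 4)*(1 + ((0 + 6) + 4)))*(-6))/(21/2) = ((2*(6 + 4)*(1 + (6 + 4)))*(-6))*(2/21) = ((2*10*(1 + 10))*(-6))*(2/21) = ((2*10*11)*(-6))*(2/21) = (220*(-6))*(2/21) = -1320*2/21 = -880/7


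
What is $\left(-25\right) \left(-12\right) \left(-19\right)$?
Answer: $-5700$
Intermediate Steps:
$\left(-25\right) \left(-12\right) \left(-19\right) = 300 \left(-19\right) = -5700$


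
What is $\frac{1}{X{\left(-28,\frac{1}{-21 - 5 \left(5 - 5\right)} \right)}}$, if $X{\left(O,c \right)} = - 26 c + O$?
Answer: $- \frac{21}{562} \approx -0.037367$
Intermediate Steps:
$X{\left(O,c \right)} = O - 26 c$
$\frac{1}{X{\left(-28,\frac{1}{-21 - 5 \left(5 - 5\right)} \right)}} = \frac{1}{-28 - \frac{26}{-21 - 5 \left(5 - 5\right)}} = \frac{1}{-28 - \frac{26}{-21 - 0}} = \frac{1}{-28 - \frac{26}{-21 + 0}} = \frac{1}{-28 - \frac{26}{-21}} = \frac{1}{-28 - - \frac{26}{21}} = \frac{1}{-28 + \frac{26}{21}} = \frac{1}{- \frac{562}{21}} = - \frac{21}{562}$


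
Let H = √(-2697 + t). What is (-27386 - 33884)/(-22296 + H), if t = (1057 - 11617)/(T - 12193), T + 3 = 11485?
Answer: 323759993040/117816088661 + 61270*I*√150653553/117816088661 ≈ 2.748 + 0.0063831*I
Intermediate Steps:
T = 11482 (T = -3 + 11485 = 11482)
t = 3520/237 (t = (1057 - 11617)/(11482 - 12193) = -10560/(-711) = -10560*(-1/711) = 3520/237 ≈ 14.852)
H = I*√150653553/237 (H = √(-2697 + 3520/237) = √(-635669/237) = I*√150653553/237 ≈ 51.789*I)
(-27386 - 33884)/(-22296 + H) = (-27386 - 33884)/(-22296 + I*√150653553/237) = -61270/(-22296 + I*√150653553/237)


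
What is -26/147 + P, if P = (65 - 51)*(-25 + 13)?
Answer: -24722/147 ≈ -168.18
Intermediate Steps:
P = -168 (P = 14*(-12) = -168)
-26/147 + P = -26/147 - 168 = -24722/147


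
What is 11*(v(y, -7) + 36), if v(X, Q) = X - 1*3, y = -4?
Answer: 319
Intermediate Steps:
v(X, Q) = -3 + X (v(X, Q) = X - 3 = -3 + X)
11*(v(y, -7) + 36) = 11*((-3 - 4) + 36) = 11*(-7 + 36) = 11*29 = 319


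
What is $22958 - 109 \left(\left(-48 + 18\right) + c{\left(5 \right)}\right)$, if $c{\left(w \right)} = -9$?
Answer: $27209$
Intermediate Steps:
$22958 - 109 \left(\left(-48 + 18\right) + c{\left(5 \right)}\right) = 22958 - 109 \left(\left(-48 + 18\right) - 9\right) = 22958 - 109 \left(-30 - 9\right) = 22958 - 109 \left(-39\right) = 22958 - -4251 = 22958 + 4251 = 27209$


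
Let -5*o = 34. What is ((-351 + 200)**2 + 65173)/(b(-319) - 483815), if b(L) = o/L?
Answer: -140318530/771684891 ≈ -0.18183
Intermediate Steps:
o = -34/5 (o = -1/5*34 = -34/5 ≈ -6.8000)
b(L) = -34/(5*L)
((-351 + 200)**2 + 65173)/(b(-319) - 483815) = ((-351 + 200)**2 + 65173)/(-34/5/(-319) - 483815) = ((-151)**2 + 65173)/(-34/5*(-1/319) - 483815) = (22801 + 65173)/(34/1595 - 483815) = 87974/(-771684891/1595) = 87974*(-1595/771684891) = -140318530/771684891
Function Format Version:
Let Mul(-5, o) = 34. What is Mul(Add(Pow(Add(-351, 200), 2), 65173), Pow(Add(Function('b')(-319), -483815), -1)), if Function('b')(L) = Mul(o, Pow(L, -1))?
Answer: Rational(-140318530, 771684891) ≈ -0.18183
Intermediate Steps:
o = Rational(-34, 5) (o = Mul(Rational(-1, 5), 34) = Rational(-34, 5) ≈ -6.8000)
Function('b')(L) = Mul(Rational(-34, 5), Pow(L, -1))
Mul(Add(Pow(Add(-351, 200), 2), 65173), Pow(Add(Function('b')(-319), -483815), -1)) = Mul(Add(Pow(Add(-351, 200), 2), 65173), Pow(Add(Mul(Rational(-34, 5), Pow(-319, -1)), -483815), -1)) = Mul(Add(Pow(-151, 2), 65173), Pow(Add(Mul(Rational(-34, 5), Rational(-1, 319)), -483815), -1)) = Mul(Add(22801, 65173), Pow(Add(Rational(34, 1595), -483815), -1)) = Mul(87974, Pow(Rational(-771684891, 1595), -1)) = Mul(87974, Rational(-1595, 771684891)) = Rational(-140318530, 771684891)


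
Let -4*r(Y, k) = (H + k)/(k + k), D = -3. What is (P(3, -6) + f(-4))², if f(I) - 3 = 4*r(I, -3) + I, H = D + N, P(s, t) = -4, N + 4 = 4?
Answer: 36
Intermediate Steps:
N = 0 (N = -4 + 4 = 0)
H = -3 (H = -3 + 0 = -3)
r(Y, k) = -(-3 + k)/(8*k) (r(Y, k) = -(-3 + k)/(4*(k + k)) = -(-3 + k)/(4*(2*k)) = -(-3 + k)*1/(2*k)/4 = -(-3 + k)/(8*k))
f(I) = 2 + I (f(I) = 3 + (4*((⅛)*(3 - 1*(-3))/(-3)) + I) = 3 + (4*((⅛)*(-⅓)*(3 + 3)) + I) = 3 + (4*((⅛)*(-⅓)*6) + I) = 3 + (4*(-¼) + I) = 3 + (-1 + I) = 2 + I)
(P(3, -6) + f(-4))² = (-4 + (2 - 4))² = (-4 - 2)² = (-6)² = 36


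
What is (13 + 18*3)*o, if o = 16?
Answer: 1072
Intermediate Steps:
(13 + 18*3)*o = (13 + 18*3)*16 = (13 + 54)*16 = 67*16 = 1072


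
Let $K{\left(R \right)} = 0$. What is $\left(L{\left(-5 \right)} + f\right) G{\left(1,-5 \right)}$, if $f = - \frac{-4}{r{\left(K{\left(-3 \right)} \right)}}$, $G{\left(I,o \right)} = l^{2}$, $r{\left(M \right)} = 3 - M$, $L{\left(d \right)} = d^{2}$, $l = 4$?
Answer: $\frac{1264}{3} \approx 421.33$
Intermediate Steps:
$G{\left(I,o \right)} = 16$ ($G{\left(I,o \right)} = 4^{2} = 16$)
$f = \frac{4}{3}$ ($f = - \frac{-4}{3 - 0} = - \frac{-4}{3 + 0} = - \frac{-4}{3} = \left(-1\right) \left(- \frac{4}{3}\right) = \frac{4}{3} \approx 1.3333$)
$\left(L{\left(-5 \right)} + f\right) G{\left(1,-5 \right)} = \left(\left(-5\right)^{2} + \frac{4}{3}\right) 16 = \left(25 + \frac{4}{3}\right) 16 = \frac{79}{3} \cdot 16 = \frac{1264}{3}$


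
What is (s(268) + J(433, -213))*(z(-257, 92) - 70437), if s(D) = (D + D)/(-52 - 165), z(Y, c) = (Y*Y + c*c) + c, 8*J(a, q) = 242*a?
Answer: 11844556754/217 ≈ 5.4583e+7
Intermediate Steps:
J(a, q) = 121*a/4 (J(a, q) = (242*a)/8 = 121*a/4)
z(Y, c) = c + Y² + c² (z(Y, c) = (Y² + c²) + c = c + Y² + c²)
s(D) = -2*D/217 (s(D) = (2*D)/(-217) = (2*D)*(-1/217) = -2*D/217)
(s(268) + J(433, -213))*(z(-257, 92) - 70437) = (-2/217*268 + (121/4)*433)*((92 + (-257)² + 92²) - 70437) = (-536/217 + 52393/4)*((92 + 66049 + 8464) - 70437) = 11367137*(74605 - 70437)/868 = (11367137/868)*4168 = 11844556754/217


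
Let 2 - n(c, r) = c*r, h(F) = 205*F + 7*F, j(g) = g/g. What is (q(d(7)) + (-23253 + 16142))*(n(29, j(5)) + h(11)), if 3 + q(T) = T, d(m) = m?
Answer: -16381635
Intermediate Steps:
j(g) = 1
h(F) = 212*F
n(c, r) = 2 - c*r
q(T) = -3 + T
(q(d(7)) + (-23253 + 16142))*(n(29, j(5)) + h(11)) = ((-3 + 7) + (-23253 + 16142))*((2 - 1*29*1) + 212*11) = (4 - 7111)*((2 - 29) + 2332) = -7107*(-27 + 2332) = -7107*2305 = -16381635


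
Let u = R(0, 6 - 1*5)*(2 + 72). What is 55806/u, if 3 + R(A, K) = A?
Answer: -9301/37 ≈ -251.38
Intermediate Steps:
R(A, K) = -3 + A
u = -222 (u = (-3 + 0)*(2 + 72) = -3*74 = -222)
55806/u = 55806/(-222) = 55806*(-1/222) = -9301/37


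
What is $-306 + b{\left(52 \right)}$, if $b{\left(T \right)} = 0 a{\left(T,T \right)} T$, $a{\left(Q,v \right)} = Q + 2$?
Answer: $-306$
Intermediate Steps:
$a{\left(Q,v \right)} = 2 + Q$
$b{\left(T \right)} = 0$ ($b{\left(T \right)} = 0 \left(2 + T\right) T = 0 T = 0$)
$-306 + b{\left(52 \right)} = -306 + 0 = -306$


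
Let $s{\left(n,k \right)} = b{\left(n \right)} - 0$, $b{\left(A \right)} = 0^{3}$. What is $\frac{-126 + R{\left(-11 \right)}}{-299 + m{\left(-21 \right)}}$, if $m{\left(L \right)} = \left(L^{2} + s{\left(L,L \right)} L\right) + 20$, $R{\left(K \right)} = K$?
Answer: $- \frac{137}{162} \approx -0.84568$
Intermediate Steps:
$b{\left(A \right)} = 0$
$s{\left(n,k \right)} = 0$ ($s{\left(n,k \right)} = 0 - 0 = 0 + 0 = 0$)
$m{\left(L \right)} = 20 + L^{2}$ ($m{\left(L \right)} = \left(L^{2} + 0 L\right) + 20 = \left(L^{2} + 0\right) + 20 = L^{2} + 20 = 20 + L^{2}$)
$\frac{-126 + R{\left(-11 \right)}}{-299 + m{\left(-21 \right)}} = \frac{-126 - 11}{-299 + \left(20 + \left(-21\right)^{2}\right)} = - \frac{137}{-299 + \left(20 + 441\right)} = - \frac{137}{-299 + 461} = - \frac{137}{162}$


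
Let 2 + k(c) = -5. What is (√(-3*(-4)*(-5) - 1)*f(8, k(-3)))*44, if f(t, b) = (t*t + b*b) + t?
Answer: 5324*I*√61 ≈ 41582.0*I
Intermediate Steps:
k(c) = -7 (k(c) = -2 - 5 = -7)
f(t, b) = t + b² + t² (f(t, b) = (t² + b²) + t = (b² + t²) + t = t + b² + t²)
(√(-3*(-4)*(-5) - 1)*f(8, k(-3)))*44 = (√(-3*(-4)*(-5) - 1)*(8 + (-7)² + 8²))*44 = (√(12*(-5) - 1)*(8 + 49 + 64))*44 = (√(-60 - 1)*121)*44 = (√(-61)*121)*44 = ((I*√61)*121)*44 = (121*I*√61)*44 = 5324*I*√61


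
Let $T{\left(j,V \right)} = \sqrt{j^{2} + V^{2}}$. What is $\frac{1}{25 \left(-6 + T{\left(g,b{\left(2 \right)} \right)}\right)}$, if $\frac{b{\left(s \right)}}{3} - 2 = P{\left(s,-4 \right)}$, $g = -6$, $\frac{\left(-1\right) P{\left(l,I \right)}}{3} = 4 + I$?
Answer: $\frac{1}{150} + \frac{\sqrt{2}}{150} \approx 0.016095$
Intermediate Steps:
$P{\left(l,I \right)} = -12 - 3 I$ ($P{\left(l,I \right)} = - 3 \left(4 + I\right) = -12 - 3 I$)
$b{\left(s \right)} = 6$ ($b{\left(s \right)} = 6 + 3 \left(-12 - -12\right) = 6 + 3 \left(-12 + 12\right) = 6 + 3 \cdot 0 = 6 + 0 = 6$)
$T{\left(j,V \right)} = \sqrt{V^{2} + j^{2}}$
$\frac{1}{25 \left(-6 + T{\left(g,b{\left(2 \right)} \right)}\right)} = \frac{1}{25 \left(-6 + \sqrt{6^{2} + \left(-6\right)^{2}}\right)} = \frac{1}{25 \left(-6 + \sqrt{36 + 36}\right)} = \frac{1}{25 \left(-6 + \sqrt{72}\right)} = \frac{1}{25 \left(-6 + 6 \sqrt{2}\right)} = \frac{1}{-150 + 150 \sqrt{2}}$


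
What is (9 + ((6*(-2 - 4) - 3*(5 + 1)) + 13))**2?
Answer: 1024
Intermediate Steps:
(9 + ((6*(-2 - 4) - 3*(5 + 1)) + 13))**2 = (9 + ((6*(-6) - 3*6) + 13))**2 = (9 + ((-36 - 18) + 13))**2 = (9 + (-54 + 13))**2 = (9 - 41)**2 = (-32)**2 = 1024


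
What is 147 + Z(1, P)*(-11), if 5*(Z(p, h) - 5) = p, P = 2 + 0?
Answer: 449/5 ≈ 89.800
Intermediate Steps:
P = 2
Z(p, h) = 5 + p/5
147 + Z(1, P)*(-11) = 147 + (5 + (⅕)*1)*(-11) = 147 + (5 + ⅕)*(-11) = 147 + (26/5)*(-11) = 147 - 286/5 = 449/5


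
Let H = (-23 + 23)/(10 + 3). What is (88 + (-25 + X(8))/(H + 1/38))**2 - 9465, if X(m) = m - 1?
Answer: 345751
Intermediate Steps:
H = 0 (H = 0/13 = 0*(1/13) = 0)
X(m) = -1 + m
(88 + (-25 + X(8))/(H + 1/38))**2 - 9465 = (88 + (-25 + (-1 + 8))/(0 + 1/38))**2 - 9465 = (88 + (-25 + 7)/(0 + 1/38))**2 - 9465 = (88 - 18/1/38)**2 - 9465 = (88 - 18*38)**2 - 9465 = (88 - 684)**2 - 9465 = (-596)**2 - 9465 = 355216 - 9465 = 345751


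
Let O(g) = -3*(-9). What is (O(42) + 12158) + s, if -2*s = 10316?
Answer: 7027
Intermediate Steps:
s = -5158 (s = -½*10316 = -5158)
O(g) = 27
(O(42) + 12158) + s = (27 + 12158) - 5158 = 12185 - 5158 = 7027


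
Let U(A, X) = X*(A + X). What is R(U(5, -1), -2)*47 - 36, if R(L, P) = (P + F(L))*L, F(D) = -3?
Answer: 904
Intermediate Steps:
R(L, P) = L*(-3 + P) (R(L, P) = (P - 3)*L = (-3 + P)*L = L*(-3 + P))
R(U(5, -1), -2)*47 - 36 = ((-(5 - 1))*(-3 - 2))*47 - 36 = (-1*4*(-5))*47 - 36 = -4*(-5)*47 - 36 = 20*47 - 36 = 940 - 36 = 904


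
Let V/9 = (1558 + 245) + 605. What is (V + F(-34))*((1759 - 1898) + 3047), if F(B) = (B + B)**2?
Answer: 76468768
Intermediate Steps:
F(B) = 4*B**2 (F(B) = (2*B)**2 = 4*B**2)
V = 21672 (V = 9*((1558 + 245) + 605) = 9*(1803 + 605) = 9*2408 = 21672)
(V + F(-34))*((1759 - 1898) + 3047) = (21672 + 4*(-34)**2)*((1759 - 1898) + 3047) = (21672 + 4*1156)*(-139 + 3047) = (21672 + 4624)*2908 = 26296*2908 = 76468768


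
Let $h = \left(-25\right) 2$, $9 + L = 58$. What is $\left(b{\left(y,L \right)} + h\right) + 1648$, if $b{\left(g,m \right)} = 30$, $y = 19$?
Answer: $1628$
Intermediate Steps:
$L = 49$ ($L = -9 + 58 = 49$)
$h = -50$
$\left(b{\left(y,L \right)} + h\right) + 1648 = \left(30 - 50\right) + 1648 = -20 + 1648 = 1628$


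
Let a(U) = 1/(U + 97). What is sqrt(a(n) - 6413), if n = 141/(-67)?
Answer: I*sqrt(897023314)/374 ≈ 80.081*I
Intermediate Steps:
n = -141/67 (n = 141*(-1/67) = -141/67 ≈ -2.1045)
a(U) = 1/(97 + U)
sqrt(a(n) - 6413) = sqrt(1/(97 - 141/67) - 6413) = sqrt(1/(6358/67) - 6413) = sqrt(67/6358 - 6413) = sqrt(-40773787/6358) = I*sqrt(897023314)/374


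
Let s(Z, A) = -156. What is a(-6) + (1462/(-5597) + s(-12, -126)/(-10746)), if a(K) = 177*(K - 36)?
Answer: -74522576438/10024227 ≈ -7434.3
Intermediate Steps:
a(K) = -6372 + 177*K (a(K) = 177*(-36 + K) = -6372 + 177*K)
a(-6) + (1462/(-5597) + s(-12, -126)/(-10746)) = (-6372 + 177*(-6)) + (1462/(-5597) - 156/(-10746)) = (-6372 - 1062) + (1462*(-1/5597) - 156*(-1/10746)) = -7434 + (-1462/5597 + 26/1791) = -7434 - 2472920/10024227 = -74522576438/10024227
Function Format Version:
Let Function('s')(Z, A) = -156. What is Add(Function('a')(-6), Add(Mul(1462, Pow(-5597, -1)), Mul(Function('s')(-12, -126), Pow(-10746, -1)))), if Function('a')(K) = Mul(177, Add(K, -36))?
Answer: Rational(-74522576438, 10024227) ≈ -7434.3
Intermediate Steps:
Function('a')(K) = Add(-6372, Mul(177, K)) (Function('a')(K) = Mul(177, Add(-36, K)) = Add(-6372, Mul(177, K)))
Add(Function('a')(-6), Add(Mul(1462, Pow(-5597, -1)), Mul(Function('s')(-12, -126), Pow(-10746, -1)))) = Add(Add(-6372, Mul(177, -6)), Add(Mul(1462, Pow(-5597, -1)), Mul(-156, Pow(-10746, -1)))) = Add(Add(-6372, -1062), Add(Mul(1462, Rational(-1, 5597)), Mul(-156, Rational(-1, 10746)))) = Add(-7434, Add(Rational(-1462, 5597), Rational(26, 1791))) = Add(-7434, Rational(-2472920, 10024227)) = Rational(-74522576438, 10024227)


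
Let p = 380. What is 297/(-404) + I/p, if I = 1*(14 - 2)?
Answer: -27003/38380 ≈ -0.70357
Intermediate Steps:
I = 12 (I = 1*12 = 12)
297/(-404) + I/p = 297/(-404) + 12/380 = 297*(-1/404) + 12*(1/380) = -297/404 + 3/95 = -27003/38380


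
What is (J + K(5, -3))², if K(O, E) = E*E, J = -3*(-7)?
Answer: 900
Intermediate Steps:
J = 21
K(O, E) = E²
(J + K(5, -3))² = (21 + (-3)²)² = (21 + 9)² = 30² = 900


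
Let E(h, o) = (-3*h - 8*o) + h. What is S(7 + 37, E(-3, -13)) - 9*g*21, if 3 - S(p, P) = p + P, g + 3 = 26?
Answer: -4498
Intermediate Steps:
g = 23 (g = -3 + 26 = 23)
E(h, o) = -8*o - 2*h (E(h, o) = (-8*o - 3*h) + h = -8*o - 2*h)
S(p, P) = 3 - P - p (S(p, P) = 3 - (p + P) = 3 - (P + p) = 3 + (-P - p) = 3 - P - p)
S(7 + 37, E(-3, -13)) - 9*g*21 = (3 - (-8*(-13) - 2*(-3)) - (7 + 37)) - 9*23*21 = (3 - (104 + 6) - 1*44) - 207*21 = (3 - 1*110 - 44) - 1*4347 = (3 - 110 - 44) - 4347 = -151 - 4347 = -4498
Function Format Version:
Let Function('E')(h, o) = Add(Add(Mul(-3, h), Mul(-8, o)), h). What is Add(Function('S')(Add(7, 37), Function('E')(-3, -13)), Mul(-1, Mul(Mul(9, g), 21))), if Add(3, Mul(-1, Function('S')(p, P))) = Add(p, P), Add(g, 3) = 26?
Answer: -4498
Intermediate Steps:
g = 23 (g = Add(-3, 26) = 23)
Function('E')(h, o) = Add(Mul(-8, o), Mul(-2, h)) (Function('E')(h, o) = Add(Add(Mul(-8, o), Mul(-3, h)), h) = Add(Mul(-8, o), Mul(-2, h)))
Function('S')(p, P) = Add(3, Mul(-1, P), Mul(-1, p)) (Function('S')(p, P) = Add(3, Mul(-1, Add(p, P))) = Add(3, Mul(-1, Add(P, p))) = Add(3, Add(Mul(-1, P), Mul(-1, p))) = Add(3, Mul(-1, P), Mul(-1, p)))
Add(Function('S')(Add(7, 37), Function('E')(-3, -13)), Mul(-1, Mul(Mul(9, g), 21))) = Add(Add(3, Mul(-1, Add(Mul(-8, -13), Mul(-2, -3))), Mul(-1, Add(7, 37))), Mul(-1, Mul(Mul(9, 23), 21))) = Add(Add(3, Mul(-1, Add(104, 6)), Mul(-1, 44)), Mul(-1, Mul(207, 21))) = Add(Add(3, Mul(-1, 110), -44), Mul(-1, 4347)) = Add(Add(3, -110, -44), -4347) = Add(-151, -4347) = -4498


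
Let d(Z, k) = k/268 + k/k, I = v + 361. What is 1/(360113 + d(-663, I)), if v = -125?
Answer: 67/24127697 ≈ 2.7769e-6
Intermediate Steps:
I = 236 (I = -125 + 361 = 236)
d(Z, k) = 1 + k/268 (d(Z, k) = k*(1/268) + 1 = k/268 + 1 = 1 + k/268)
1/(360113 + d(-663, I)) = 1/(360113 + (1 + (1/268)*236)) = 1/(360113 + (1 + 59/67)) = 1/(360113 + 126/67) = 1/(24127697/67) = 67/24127697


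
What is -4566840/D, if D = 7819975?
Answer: -913368/1563995 ≈ -0.58400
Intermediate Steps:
-4566840/D = -4566840/7819975 = -4566840*1/7819975 = -913368/1563995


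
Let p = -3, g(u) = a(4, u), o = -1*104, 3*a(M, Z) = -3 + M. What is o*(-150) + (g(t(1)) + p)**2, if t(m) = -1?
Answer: 140464/9 ≈ 15607.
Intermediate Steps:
a(M, Z) = -1 + M/3 (a(M, Z) = (-3 + M)/3 = -1 + M/3)
o = -104
g(u) = 1/3 (g(u) = -1 + (1/3)*4 = -1 + 4/3 = 1/3)
o*(-150) + (g(t(1)) + p)**2 = -104*(-150) + (1/3 - 3)**2 = 15600 + (-8/3)**2 = 15600 + 64/9 = 140464/9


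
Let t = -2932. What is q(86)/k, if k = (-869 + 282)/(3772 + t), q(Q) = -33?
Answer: 27720/587 ≈ 47.223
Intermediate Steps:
k = -587/840 (k = (-869 + 282)/(3772 - 2932) = -587/840 ≈ -0.69881)
q(86)/k = -33/(-587/840) = -33*(-840/587) = 27720/587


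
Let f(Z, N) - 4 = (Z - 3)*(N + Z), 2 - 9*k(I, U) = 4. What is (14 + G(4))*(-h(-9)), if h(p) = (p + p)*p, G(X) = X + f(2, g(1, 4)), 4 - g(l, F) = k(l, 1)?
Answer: -2556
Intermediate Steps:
k(I, U) = -2/9 (k(I, U) = 2/9 - 1/9*4 = 2/9 - 4/9 = -2/9)
g(l, F) = 38/9 (g(l, F) = 4 - 1*(-2/9) = 4 + 2/9 = 38/9)
f(Z, N) = 4 + (-3 + Z)*(N + Z) (f(Z, N) = 4 + (Z - 3)*(N + Z) = 4 + (-3 + Z)*(N + Z))
G(X) = -20/9 + X (G(X) = X + (4 + 2**2 - 3*38/9 - 3*2 + (38/9)*2) = X + (4 + 4 - 38/3 - 6 + 76/9) = X - 20/9 = -20/9 + X)
h(p) = 2*p**2 (h(p) = (2*p)*p = 2*p**2)
(14 + G(4))*(-h(-9)) = (14 + (-20/9 + 4))*(-2*(-9)**2) = (14 + 16/9)*(-2*81) = 142*(-1*162)/9 = (142/9)*(-162) = -2556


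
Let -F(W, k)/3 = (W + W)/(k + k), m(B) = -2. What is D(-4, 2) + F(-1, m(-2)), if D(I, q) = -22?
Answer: -47/2 ≈ -23.500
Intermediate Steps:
F(W, k) = -3*W/k (F(W, k) = -3*(W + W)/(k + k) = -3*2*W/(2*k) = -3*2*W*1/(2*k) = -3*W/k)
D(-4, 2) + F(-1, m(-2)) = -22 - 3*(-1)/(-2) = -22 - 3*(-1)*(-½) = -22 - 3/2 = -47/2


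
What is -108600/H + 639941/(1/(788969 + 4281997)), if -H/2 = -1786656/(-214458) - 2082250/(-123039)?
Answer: 5813155692147138466632/1791353597 ≈ 3.2451e+12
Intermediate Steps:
H = -7165414388/141863967 (H = -2*(-1786656/(-214458) - 2082250/(-123039)) = -2*(-1786656*(-1/214458) - 2082250*(-1/123039)) = -2*(297776/35743 + 2082250/123039) = -2*3582707194/141863967 = -7165414388/141863967 ≈ -50.509)
-108600/H + 639941/(1/(788969 + 4281997)) = -108600/(-7165414388/141863967) + 639941/(1/(788969 + 4281997)) = -108600*(-141863967/7165414388) + 639941/(1/5070966) = 3851606704050/1791353597 + 639941/(1/5070966) = 3851606704050/1791353597 + 639941*5070966 = 3851606704050/1791353597 + 3245119053006 = 5813155692147138466632/1791353597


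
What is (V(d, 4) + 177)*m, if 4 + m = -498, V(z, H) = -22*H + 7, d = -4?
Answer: -48192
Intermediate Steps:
V(z, H) = 7 - 22*H
m = -502 (m = -4 - 498 = -502)
(V(d, 4) + 177)*m = ((7 - 22*4) + 177)*(-502) = ((7 - 88) + 177)*(-502) = (-81 + 177)*(-502) = 96*(-502) = -48192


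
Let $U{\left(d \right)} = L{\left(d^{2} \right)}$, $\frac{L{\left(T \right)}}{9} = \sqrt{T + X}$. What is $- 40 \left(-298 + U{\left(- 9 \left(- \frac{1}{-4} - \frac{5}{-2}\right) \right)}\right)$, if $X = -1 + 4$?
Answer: $11920 - 630 \sqrt{201} \approx 2988.2$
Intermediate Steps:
$X = 3$
$L{\left(T \right)} = 9 \sqrt{3 + T}$ ($L{\left(T \right)} = 9 \sqrt{T + 3} = 9 \sqrt{3 + T}$)
$U{\left(d \right)} = 9 \sqrt{3 + d^{2}}$
$- 40 \left(-298 + U{\left(- 9 \left(- \frac{1}{-4} - \frac{5}{-2}\right) \right)}\right) = - 40 \left(-298 + 9 \sqrt{3 + \left(- 9 \left(- \frac{1}{-4} - \frac{5}{-2}\right)\right)^{2}}\right) = - 40 \left(-298 + 9 \sqrt{3 + \left(- 9 \left(\left(-1\right) \left(- \frac{1}{4}\right) - - \frac{5}{2}\right)\right)^{2}}\right) = - 40 \left(-298 + 9 \sqrt{3 + \left(- 9 \left(\frac{1}{4} + \frac{5}{2}\right)\right)^{2}}\right) = - 40 \left(-298 + 9 \sqrt{3 + \left(\left(-9\right) \frac{11}{4}\right)^{2}}\right) = - 40 \left(-298 + 9 \sqrt{3 + \left(- \frac{99}{4}\right)^{2}}\right) = - 40 \left(-298 + 9 \sqrt{3 + \frac{9801}{16}}\right) = - 40 \left(-298 + 9 \sqrt{\frac{9849}{16}}\right) = - 40 \left(-298 + 9 \frac{7 \sqrt{201}}{4}\right) = - 40 \left(-298 + \frac{63 \sqrt{201}}{4}\right) = 11920 - 630 \sqrt{201}$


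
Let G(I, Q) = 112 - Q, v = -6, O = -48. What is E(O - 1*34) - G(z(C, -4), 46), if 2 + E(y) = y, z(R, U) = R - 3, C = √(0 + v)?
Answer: -150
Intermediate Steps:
C = I*√6 (C = √(0 - 6) = √(-6) = I*√6 ≈ 2.4495*I)
z(R, U) = -3 + R
E(y) = -2 + y
E(O - 1*34) - G(z(C, -4), 46) = (-2 + (-48 - 1*34)) - (112 - 1*46) = (-2 + (-48 - 34)) - (112 - 46) = (-2 - 82) - 1*66 = -84 - 66 = -150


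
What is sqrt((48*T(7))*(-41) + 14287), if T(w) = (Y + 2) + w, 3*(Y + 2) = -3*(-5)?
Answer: I*sqrt(9329) ≈ 96.587*I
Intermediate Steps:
Y = 3 (Y = -2 + (-3*(-5))/3 = -2 + (1/3)*15 = -2 + 5 = 3)
T(w) = 5 + w (T(w) = (3 + 2) + w = 5 + w)
sqrt((48*T(7))*(-41) + 14287) = sqrt((48*(5 + 7))*(-41) + 14287) = sqrt((48*12)*(-41) + 14287) = sqrt(576*(-41) + 14287) = sqrt(-23616 + 14287) = sqrt(-9329) = I*sqrt(9329)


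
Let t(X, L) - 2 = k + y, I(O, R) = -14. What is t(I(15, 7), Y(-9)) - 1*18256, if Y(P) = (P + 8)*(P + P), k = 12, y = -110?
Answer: -18352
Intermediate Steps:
Y(P) = 2*P*(8 + P) (Y(P) = (8 + P)*(2*P) = 2*P*(8 + P))
t(X, L) = -96 (t(X, L) = 2 + (12 - 110) = 2 - 98 = -96)
t(I(15, 7), Y(-9)) - 1*18256 = -96 - 1*18256 = -96 - 18256 = -18352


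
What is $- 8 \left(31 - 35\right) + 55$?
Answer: $87$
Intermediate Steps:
$- 8 \left(31 - 35\right) + 55 = \left(-8\right) \left(-4\right) + 55 = 32 + 55 = 87$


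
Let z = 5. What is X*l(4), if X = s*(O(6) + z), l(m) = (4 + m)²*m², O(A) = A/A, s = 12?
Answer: 73728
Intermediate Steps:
O(A) = 1
l(m) = m²*(4 + m)²
X = 72 (X = 12*(1 + 5) = 12*6 = 72)
X*l(4) = 72*(4²*(4 + 4)²) = 72*(16*8²) = 72*(16*64) = 72*1024 = 73728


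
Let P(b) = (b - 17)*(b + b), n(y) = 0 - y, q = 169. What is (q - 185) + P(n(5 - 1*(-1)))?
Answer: 260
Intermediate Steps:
n(y) = -y
P(b) = 2*b*(-17 + b) (P(b) = (-17 + b)*(2*b) = 2*b*(-17 + b))
(q - 185) + P(n(5 - 1*(-1))) = (169 - 185) + 2*(-(5 - 1*(-1)))*(-17 - (5 - 1*(-1))) = -16 + 2*(-(5 + 1))*(-17 - (5 + 1)) = -16 + 2*(-1*6)*(-17 - 1*6) = -16 + 2*(-6)*(-17 - 6) = -16 + 2*(-6)*(-23) = -16 + 276 = 260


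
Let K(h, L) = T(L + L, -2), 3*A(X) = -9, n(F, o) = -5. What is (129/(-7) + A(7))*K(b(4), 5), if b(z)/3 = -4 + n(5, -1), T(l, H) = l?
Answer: -1500/7 ≈ -214.29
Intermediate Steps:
A(X) = -3 (A(X) = (⅓)*(-9) = -3)
b(z) = -27 (b(z) = 3*(-4 - 5) = 3*(-9) = -27)
K(h, L) = 2*L (K(h, L) = L + L = 2*L)
(129/(-7) + A(7))*K(b(4), 5) = (129/(-7) - 3)*(2*5) = (129*(-⅐) - 3)*10 = (-129/7 - 3)*10 = -150/7*10 = -1500/7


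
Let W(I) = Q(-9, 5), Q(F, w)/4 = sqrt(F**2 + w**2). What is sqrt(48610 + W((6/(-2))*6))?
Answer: sqrt(48610 + 4*sqrt(106)) ≈ 220.57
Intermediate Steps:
Q(F, w) = 4*sqrt(F**2 + w**2)
W(I) = 4*sqrt(106) (W(I) = 4*sqrt((-9)**2 + 5**2) = 4*sqrt(81 + 25) = 4*sqrt(106))
sqrt(48610 + W((6/(-2))*6)) = sqrt(48610 + 4*sqrt(106))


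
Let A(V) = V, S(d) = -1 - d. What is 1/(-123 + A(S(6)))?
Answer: -1/130 ≈ -0.0076923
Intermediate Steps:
1/(-123 + A(S(6))) = 1/(-123 + (-1 - 1*6)) = 1/(-123 + (-1 - 6)) = 1/(-123 - 7) = 1/(-130) = -1/130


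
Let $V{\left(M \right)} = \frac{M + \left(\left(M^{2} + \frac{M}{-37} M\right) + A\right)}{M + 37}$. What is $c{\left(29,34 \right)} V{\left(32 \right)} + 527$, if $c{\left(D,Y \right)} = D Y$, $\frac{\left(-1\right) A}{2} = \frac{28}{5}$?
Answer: $\frac{192260803}{12765} \approx 15062.0$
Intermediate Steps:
$A = - \frac{56}{5}$ ($A = - 2 \cdot \frac{28}{5} = - 2 \cdot 28 \cdot \frac{1}{5} = \left(-2\right) \frac{28}{5} = - \frac{56}{5} \approx -11.2$)
$V{\left(M \right)} = \frac{- \frac{56}{5} + M + \frac{36 M^{2}}{37}}{37 + M}$ ($V{\left(M \right)} = \frac{M - \left(\frac{56}{5} - M^{2} - \frac{M}{-37} M\right)}{M + 37} = \frac{M - \left(\frac{56}{5} - M^{2} - M \left(- \frac{1}{37}\right) M\right)}{37 + M} = \frac{M - \left(\frac{56}{5} - M^{2} - - \frac{M}{37} M\right)}{37 + M} = \frac{M + \left(\left(M^{2} - \frac{M^{2}}{37}\right) - \frac{56}{5}\right)}{37 + M} = \frac{M + \left(\frac{36 M^{2}}{37} - \frac{56}{5}\right)}{37 + M} = \frac{M + \left(- \frac{56}{5} + \frac{36 M^{2}}{37}\right)}{37 + M} = \frac{- \frac{56}{5} + M + \frac{36 M^{2}}{37}}{37 + M}$)
$c{\left(29,34 \right)} V{\left(32 \right)} + 527 = 29 \cdot 34 \frac{-2072 + 180 \cdot 32^{2} + 185 \cdot 32}{185 \left(37 + 32\right)} + 527 = 986 \frac{-2072 + 180 \cdot 1024 + 5920}{185 \cdot 69} + 527 = 986 \cdot \frac{1}{185} \cdot \frac{1}{69} \left(-2072 + 184320 + 5920\right) + 527 = 986 \cdot \frac{1}{185} \cdot \frac{1}{69} \cdot 188168 + 527 = 986 \cdot \frac{188168}{12765} + 527 = \frac{185533648}{12765} + 527 = \frac{192260803}{12765}$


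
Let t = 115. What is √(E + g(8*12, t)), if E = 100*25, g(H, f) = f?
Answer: √2615 ≈ 51.137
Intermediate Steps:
E = 2500
√(E + g(8*12, t)) = √(2500 + 115) = √2615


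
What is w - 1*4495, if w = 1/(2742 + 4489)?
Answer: -32503344/7231 ≈ -4495.0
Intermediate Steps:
w = 1/7231 ≈ 0.00013829
w - 1*4495 = 1/7231 - 1*4495 = 1/7231 - 4495 = -32503344/7231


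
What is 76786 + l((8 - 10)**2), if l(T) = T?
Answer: 76790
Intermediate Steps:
76786 + l((8 - 10)**2) = 76786 + (8 - 10)**2 = 76786 + (-2)**2 = 76786 + 4 = 76790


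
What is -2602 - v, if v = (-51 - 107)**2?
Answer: -27566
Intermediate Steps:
v = 24964 (v = (-158)**2 = 24964)
-2602 - v = -2602 - 1*24964 = -2602 - 24964 = -27566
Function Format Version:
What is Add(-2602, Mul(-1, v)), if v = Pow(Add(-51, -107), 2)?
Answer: -27566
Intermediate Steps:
v = 24964 (v = Pow(-158, 2) = 24964)
Add(-2602, Mul(-1, v)) = Add(-2602, Mul(-1, 24964)) = Add(-2602, -24964) = -27566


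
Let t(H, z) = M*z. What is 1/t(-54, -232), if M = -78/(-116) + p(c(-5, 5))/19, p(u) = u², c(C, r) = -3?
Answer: -19/5052 ≈ -0.0037609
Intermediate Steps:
M = 1263/1102 (M = -78/(-116) + (-3)²/19 = -78*(-1/116) + 9*(1/19) = 39/58 + 9/19 = 1263/1102 ≈ 1.1461)
t(H, z) = 1263*z/1102
1/t(-54, -232) = 1/((1263/1102)*(-232)) = 1/(-5052/19) = -19/5052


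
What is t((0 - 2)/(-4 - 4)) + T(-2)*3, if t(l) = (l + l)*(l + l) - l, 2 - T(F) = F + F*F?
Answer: 0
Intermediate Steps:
T(F) = 2 - F - F² (T(F) = 2 - (F + F*F) = 2 - (F + F²) = 2 + (-F - F²) = 2 - F - F²)
t(l) = -l + 4*l² (t(l) = (2*l)*(2*l) - l = 4*l² - l = -l + 4*l²)
t((0 - 2)/(-4 - 4)) + T(-2)*3 = ((0 - 2)/(-4 - 4))*(-1 + 4*((0 - 2)/(-4 - 4))) + (2 - 1*(-2) - 1*(-2)²)*3 = (-2/(-8))*(-1 + 4*(-2/(-8))) + (2 + 2 - 1*4)*3 = (-2*(-⅛))*(-1 + 4*(-2*(-⅛))) + (2 + 2 - 4)*3 = (-1 + 4*(¼))/4 + 0*3 = (-1 + 1)/4 + 0 = (¼)*0 + 0 = 0 + 0 = 0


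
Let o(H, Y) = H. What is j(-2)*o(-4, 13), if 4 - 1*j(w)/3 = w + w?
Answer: -96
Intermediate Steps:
j(w) = 12 - 6*w (j(w) = 12 - 3*(w + w) = 12 - 6*w)
j(-2)*o(-4, 13) = (12 - 6*(-2))*(-4) = (12 + 12)*(-4) = 24*(-4) = -96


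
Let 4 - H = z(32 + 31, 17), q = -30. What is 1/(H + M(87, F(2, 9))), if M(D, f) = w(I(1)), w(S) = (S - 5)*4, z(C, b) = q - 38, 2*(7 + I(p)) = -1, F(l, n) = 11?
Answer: 1/22 ≈ 0.045455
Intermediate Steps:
I(p) = -15/2 (I(p) = -7 + (½)*(-1) = -7 - ½ = -15/2)
z(C, b) = -68 (z(C, b) = -30 - 38 = -68)
w(S) = -20 + 4*S (w(S) = (-5 + S)*4 = -20 + 4*S)
M(D, f) = -50 (M(D, f) = -20 + 4*(-15/2) = -20 - 30 = -50)
H = 72 (H = 4 - 1*(-68) = 4 + 68 = 72)
1/(H + M(87, F(2, 9))) = 1/(72 - 50) = 1/22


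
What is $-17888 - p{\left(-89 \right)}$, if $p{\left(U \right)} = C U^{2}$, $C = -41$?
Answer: $306873$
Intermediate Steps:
$p{\left(U \right)} = - 41 U^{2}$
$-17888 - p{\left(-89 \right)} = -17888 - - 41 \left(-89\right)^{2} = -17888 - \left(-41\right) 7921 = -17888 - -324761 = -17888 + 324761 = 306873$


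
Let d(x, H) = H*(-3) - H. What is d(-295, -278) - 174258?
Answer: -173146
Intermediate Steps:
d(x, H) = -4*H (d(x, H) = -3*H - H = -4*H)
d(-295, -278) - 174258 = -4*(-278) - 174258 = 1112 - 174258 = -173146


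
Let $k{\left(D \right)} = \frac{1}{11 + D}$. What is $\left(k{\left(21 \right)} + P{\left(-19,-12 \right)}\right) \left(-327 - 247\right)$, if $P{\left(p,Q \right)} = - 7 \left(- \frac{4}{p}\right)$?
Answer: $\frac{251699}{304} \approx 827.96$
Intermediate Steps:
$P{\left(p,Q \right)} = \frac{28}{p}$
$\left(k{\left(21 \right)} + P{\left(-19,-12 \right)}\right) \left(-327 - 247\right) = \left(\frac{1}{11 + 21} + \frac{28}{-19}\right) \left(-327 - 247\right) = \left(\frac{1}{32} + 28 \left(- \frac{1}{19}\right)\right) \left(-574\right) = \left(\frac{1}{32} - \frac{28}{19}\right) \left(-574\right) = \left(- \frac{877}{608}\right) \left(-574\right) = \frac{251699}{304}$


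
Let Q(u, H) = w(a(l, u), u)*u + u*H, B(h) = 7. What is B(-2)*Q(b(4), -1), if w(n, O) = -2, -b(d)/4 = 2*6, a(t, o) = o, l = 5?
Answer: 1008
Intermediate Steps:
b(d) = -48 (b(d) = -8*6 = -4*12 = -48)
Q(u, H) = -2*u + H*u (Q(u, H) = -2*u + u*H = -2*u + H*u)
B(-2)*Q(b(4), -1) = 7*(-48*(-2 - 1)) = 7*(-48*(-3)) = 7*144 = 1008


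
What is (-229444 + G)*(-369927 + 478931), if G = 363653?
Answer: 14629317836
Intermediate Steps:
(-229444 + G)*(-369927 + 478931) = (-229444 + 363653)*(-369927 + 478931) = 134209*109004 = 14629317836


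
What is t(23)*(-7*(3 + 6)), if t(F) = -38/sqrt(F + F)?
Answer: 1197*sqrt(46)/23 ≈ 352.98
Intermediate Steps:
t(F) = -19*sqrt(2)/sqrt(F) (t(F) = -38*sqrt(2)/(2*sqrt(F)) = -19*sqrt(2)/sqrt(F))
t(23)*(-7*(3 + 6)) = (-19*sqrt(2)/sqrt(23))*(-7*(3 + 6)) = (-19*sqrt(2)*sqrt(23)/23)*(-7*9) = -19*sqrt(46)/23*(-63) = 1197*sqrt(46)/23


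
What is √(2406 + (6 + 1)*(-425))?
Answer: I*√569 ≈ 23.854*I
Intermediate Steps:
√(2406 + (6 + 1)*(-425)) = √(2406 + 7*(-425)) = √(2406 - 2975) = √(-569) = I*√569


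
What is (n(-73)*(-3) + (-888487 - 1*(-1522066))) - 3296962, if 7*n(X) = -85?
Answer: -18643426/7 ≈ -2.6633e+6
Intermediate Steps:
n(X) = -85/7 (n(X) = (1/7)*(-85) = -85/7)
(n(-73)*(-3) + (-888487 - 1*(-1522066))) - 3296962 = (-85/7*(-3) + (-888487 - 1*(-1522066))) - 3296962 = (255/7 + (-888487 + 1522066)) - 3296962 = (255/7 + 633579) - 3296962 = 4435308/7 - 3296962 = -18643426/7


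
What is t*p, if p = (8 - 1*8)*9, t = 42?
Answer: 0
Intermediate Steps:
p = 0 (p = (8 - 8)*9 = 0*9 = 0)
t*p = 42*0 = 0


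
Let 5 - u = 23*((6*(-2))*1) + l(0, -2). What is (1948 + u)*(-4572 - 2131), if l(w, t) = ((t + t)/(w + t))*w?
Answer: -14940987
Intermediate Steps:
l(w, t) = 2*t*w/(t + w) (l(w, t) = ((2*t)/(t + w))*w = (2*t/(t + w))*w = 2*t*w/(t + w))
u = 281 (u = 5 - (23*((6*(-2))*1) + 2*(-2)*0/(-2 + 0)) = 5 - (23*(-12*1) + 2*(-2)*0/(-2)) = 5 - (23*(-12) + 2*(-2)*0*(-½)) = 5 - (-276 + 0) = 5 - 1*(-276) = 5 + 276 = 281)
(1948 + u)*(-4572 - 2131) = (1948 + 281)*(-4572 - 2131) = 2229*(-6703) = -14940987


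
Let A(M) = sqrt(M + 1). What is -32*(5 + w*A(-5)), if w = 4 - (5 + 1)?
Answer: -160 + 128*I ≈ -160.0 + 128.0*I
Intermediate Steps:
w = -2 (w = 4 - 1*6 = 4 - 6 = -2)
A(M) = sqrt(1 + M)
-32*(5 + w*A(-5)) = -32*(5 - 2*sqrt(1 - 5)) = -32*(5 - 4*I) = -160 + 128*I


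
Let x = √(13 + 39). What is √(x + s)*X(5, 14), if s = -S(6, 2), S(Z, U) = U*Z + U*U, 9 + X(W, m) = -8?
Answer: -17*I*√(16 - 2*√13) ≈ -50.398*I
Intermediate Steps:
X(W, m) = -17 (X(W, m) = -9 - 8 = -17)
S(Z, U) = U² + U*Z (S(Z, U) = U*Z + U² = U² + U*Z)
x = 2*√13 (x = √52 = 2*√13 ≈ 7.2111)
s = -16 (s = -2*(2 + 6) = -2*8 = -1*16 = -16)
√(x + s)*X(5, 14) = √(2*√13 - 16)*(-17) = √(-16 + 2*√13)*(-17) = -17*√(-16 + 2*√13)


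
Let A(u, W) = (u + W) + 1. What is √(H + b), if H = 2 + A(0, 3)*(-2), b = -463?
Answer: I*√469 ≈ 21.656*I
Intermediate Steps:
A(u, W) = 1 + W + u (A(u, W) = (W + u) + 1 = 1 + W + u)
H = -6 (H = 2 + (1 + 3 + 0)*(-2) = 2 + 4*(-2) = 2 - 8 = -6)
√(H + b) = √(-6 - 463) = √(-469) = I*√469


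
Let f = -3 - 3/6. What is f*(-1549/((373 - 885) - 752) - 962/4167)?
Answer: -36671005/10534176 ≈ -3.4811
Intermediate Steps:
f = -7/2 (f = -3 - 3*1/6 = -3 - 1/2 = -7/2 ≈ -3.5000)
f*(-1549/((373 - 885) - 752) - 962/4167) = -7*(-1549/((373 - 885) - 752) - 962/4167)/2 = -7*(-1549/(-512 - 752) - 962*1/4167)/2 = -7*(-1549/(-1264) - 962/4167)/2 = -7*(-1549*(-1/1264) - 962/4167)/2 = -7*(1549/1264 - 962/4167)/2 = -7/2*5238715/5267088 = -36671005/10534176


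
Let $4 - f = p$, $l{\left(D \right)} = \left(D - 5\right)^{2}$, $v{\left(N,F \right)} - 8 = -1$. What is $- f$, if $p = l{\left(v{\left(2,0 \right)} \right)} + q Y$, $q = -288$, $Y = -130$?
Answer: $37440$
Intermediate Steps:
$v{\left(N,F \right)} = 7$ ($v{\left(N,F \right)} = 8 - 1 = 7$)
$l{\left(D \right)} = \left(-5 + D\right)^{2}$
$p = 37444$ ($p = \left(-5 + 7\right)^{2} - -37440 = 2^{2} + 37440 = 4 + 37440 = 37444$)
$f = -37440$ ($f = 4 - 37444 = -37440$)
$- f = \left(-1\right) \left(-37440\right) = 37440$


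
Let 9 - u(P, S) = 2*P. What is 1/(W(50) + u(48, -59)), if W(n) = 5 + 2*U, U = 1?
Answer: -1/80 ≈ -0.012500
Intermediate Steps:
W(n) = 7 (W(n) = 5 + 2*1 = 5 + 2 = 7)
u(P, S) = 9 - 2*P
1/(W(50) + u(48, -59)) = 1/(7 + (9 - 2*48)) = 1/(7 + (9 - 96)) = 1/(7 - 87) = 1/(-80) = -1/80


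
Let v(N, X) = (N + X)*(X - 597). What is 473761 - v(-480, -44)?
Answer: 137877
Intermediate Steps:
v(N, X) = (-597 + X)*(N + X) (v(N, X) = (N + X)*(-597 + X) = (-597 + X)*(N + X))
473761 - v(-480, -44) = 473761 - ((-44)² - 597*(-480) - 597*(-44) - 480*(-44)) = 473761 - (1936 + 286560 + 26268 + 21120) = 473761 - 1*335884 = 473761 - 335884 = 137877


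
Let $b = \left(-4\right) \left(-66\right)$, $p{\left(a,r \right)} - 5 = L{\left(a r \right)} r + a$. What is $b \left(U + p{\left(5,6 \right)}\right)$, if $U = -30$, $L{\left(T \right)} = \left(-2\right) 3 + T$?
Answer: $32736$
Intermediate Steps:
$L{\left(T \right)} = -6 + T$
$p{\left(a,r \right)} = 5 + a + r \left(-6 + a r\right)$ ($p{\left(a,r \right)} = 5 + \left(\left(-6 + a r\right) r + a\right) = 5 + \left(r \left(-6 + a r\right) + a\right) = 5 + \left(a + r \left(-6 + a r\right)\right) = 5 + a + r \left(-6 + a r\right)$)
$b = 264$
$b \left(U + p{\left(5,6 \right)}\right) = 264 \left(-30 + \left(5 + 5 + 6 \left(-6 + 5 \cdot 6\right)\right)\right) = 264 \left(-30 + \left(5 + 5 + 6 \left(-6 + 30\right)\right)\right) = 264 \left(-30 + \left(5 + 5 + 6 \cdot 24\right)\right) = 264 \left(-30 + \left(5 + 5 + 144\right)\right) = 264 \left(-30 + 154\right) = 264 \cdot 124 = 32736$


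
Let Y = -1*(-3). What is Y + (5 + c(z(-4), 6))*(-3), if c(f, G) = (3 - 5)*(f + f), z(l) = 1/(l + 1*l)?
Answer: -27/2 ≈ -13.500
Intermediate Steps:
z(l) = 1/(2*l) (z(l) = 1/(l + l) = 1/(2*l))
c(f, G) = -4*f
Y = 3
Y + (5 + c(z(-4), 6))*(-3) = 3 + (5 - 2/(-4))*(-3) = 3 + (5 - 2*(-1)/4)*(-3) = 3 + (5 - 4*(-⅛))*(-3) = 3 + (5 + ½)*(-3) = 3 + (11/2)*(-3) = 3 - 33/2 = -27/2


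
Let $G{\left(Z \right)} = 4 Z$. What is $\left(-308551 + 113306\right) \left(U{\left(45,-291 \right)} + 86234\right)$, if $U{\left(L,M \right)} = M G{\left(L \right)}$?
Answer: $-6609824230$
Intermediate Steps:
$U{\left(L,M \right)} = 4 L M$ ($U{\left(L,M \right)} = M 4 L = 4 L M$)
$\left(-308551 + 113306\right) \left(U{\left(45,-291 \right)} + 86234\right) = \left(-308551 + 113306\right) \left(4 \cdot 45 \left(-291\right) + 86234\right) = - 195245 \left(-52380 + 86234\right) = \left(-195245\right) 33854 = -6609824230$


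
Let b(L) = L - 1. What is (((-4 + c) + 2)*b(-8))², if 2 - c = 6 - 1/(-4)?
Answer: 50625/16 ≈ 3164.1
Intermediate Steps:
c = -17/4 (c = 2 - (6 - 1/(-4)) = 2 - (6 - 1*(-¼)) = 2 - (6 + ¼) = 2 - 1*25/4 = 2 - 25/4 = -17/4 ≈ -4.2500)
b(L) = -1 + L
(((-4 + c) + 2)*b(-8))² = (((-4 - 17/4) + 2)*(-1 - 8))² = ((-33/4 + 2)*(-9))² = (-25/4*(-9))² = (225/4)² = 50625/16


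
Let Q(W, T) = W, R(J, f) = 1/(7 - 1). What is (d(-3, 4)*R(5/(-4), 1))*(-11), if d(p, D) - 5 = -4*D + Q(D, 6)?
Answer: 77/6 ≈ 12.833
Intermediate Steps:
R(J, f) = ⅙ (R(J, f) = 1/6 = ⅙)
d(p, D) = 5 - 3*D (d(p, D) = 5 + (-4*D + D) = 5 - 3*D)
(d(-3, 4)*R(5/(-4), 1))*(-11) = ((5 - 3*4)*(⅙))*(-11) = ((5 - 12)*(⅙))*(-11) = -7*⅙*(-11) = -7/6*(-11) = 77/6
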